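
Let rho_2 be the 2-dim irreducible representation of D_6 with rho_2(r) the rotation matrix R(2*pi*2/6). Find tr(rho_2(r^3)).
chi_{rho_2}(r^3) = 2*cos(2*pi*2*3/6) = 2

Working: rho_2(r^3) is rotation by angle 2*pi*2*3/6, whose trace is 2*cos(2*pi*2*3/6) = 2.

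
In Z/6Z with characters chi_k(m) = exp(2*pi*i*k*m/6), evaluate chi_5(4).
chi_5(4) = zeta_6^20 = exp(2*I*pi/3)

Explanation: chi_5(4) = zeta_6^(5*4) = zeta_6^20. Since zeta_6^6 = 1, this equals zeta_6^2 = exp(2*pi*i*2/6) = exp(2*I*pi/3).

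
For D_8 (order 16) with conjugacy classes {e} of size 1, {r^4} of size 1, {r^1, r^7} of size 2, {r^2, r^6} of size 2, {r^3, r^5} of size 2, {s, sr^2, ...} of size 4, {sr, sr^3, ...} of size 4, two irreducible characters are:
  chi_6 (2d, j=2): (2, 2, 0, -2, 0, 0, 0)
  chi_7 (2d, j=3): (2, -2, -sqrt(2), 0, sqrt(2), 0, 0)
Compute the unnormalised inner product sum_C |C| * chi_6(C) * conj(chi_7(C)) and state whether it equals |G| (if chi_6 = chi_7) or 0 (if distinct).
Sum = 0; so <chi_6, chi_7> = 0 (distinct irreducibles are orthogonal).

Working: Compute term by term over conjugacy classes (|C| * chi_6(C) * conj(chi_7(C))):
  1*(2)*conj(2) + 1*(2)*conj(-2) + 2*(0)*conj(-sqrt(2)) + 2*(-2)*conj(0) + 2*(0)*conj(sqrt(2)) + 4*(0)*conj(0) + 4*(0)*conj(0)
  = (4) + (-4) + (0) + (0) + (0) + (0) + (0)
  = 0.
Dividing by |G| = 16 gives 0/16 = 0, matching the row-orthogonality relation <chi_6, chi_7> = [chi_6 = chi_7].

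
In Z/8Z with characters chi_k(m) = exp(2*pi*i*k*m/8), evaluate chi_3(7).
chi_3(7) = zeta_8^21 = exp(-3*I*pi/4)

Details: chi_3(7) = zeta_8^(3*7) = zeta_8^21. Since zeta_8^8 = 1, this equals zeta_8^5 = exp(2*pi*i*5/8) = exp(-3*I*pi/4).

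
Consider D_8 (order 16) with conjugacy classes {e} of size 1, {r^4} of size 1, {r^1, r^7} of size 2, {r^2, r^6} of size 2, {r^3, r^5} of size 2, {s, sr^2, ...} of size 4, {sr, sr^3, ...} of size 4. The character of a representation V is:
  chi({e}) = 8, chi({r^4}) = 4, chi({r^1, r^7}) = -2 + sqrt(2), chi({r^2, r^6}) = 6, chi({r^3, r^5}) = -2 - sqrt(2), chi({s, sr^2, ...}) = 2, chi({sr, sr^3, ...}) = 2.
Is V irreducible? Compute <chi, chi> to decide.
Not irreducible (reducible): <chi, chi> = 13 > 1.

Argument: <chi, chi> = (1/|G|) sum_C |C| * |chi(C)|^2 = (1/16)[1*|8|^2 + 1*|4|^2 + 2*|-2 + sqrt(2)|^2 + 2*|6|^2 + 2*|-2 - sqrt(2)|^2 + 4*|2|^2 + 4*|2|^2]
  = (1/16)[(64) + (16) + (12 - 8*sqrt(2)) + (72) + (8*sqrt(2) + 12) + (16) + (16)] = 208/16 = 13.
A character is irreducible iff <chi, chi> = 1, so this representation is reducible.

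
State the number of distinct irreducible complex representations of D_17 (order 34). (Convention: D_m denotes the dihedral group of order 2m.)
10

Details: The number of irreducible complex representations of a finite group equals its number of conjugacy classes. D_17 has 10 conjugacy classes ((n+3)/2 for n odd), so D_17 (order 34) has exactly 10 irreducible complex representations.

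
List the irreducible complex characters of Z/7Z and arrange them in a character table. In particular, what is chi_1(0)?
Character table of Z/7Z (irreps indexed chi_0,...,chi_6 with chi_k(m) = zeta_7^(k*m), zeta_7 = exp(2*pi*i/7)):
  irrep \ class  {0} (size 1)  {1} (size 1)    {2} (size 1)    {3} (size 1)    {4} (size 1)    {5} (size 1)    {6} (size 1)  
  chi_0          1             1               1               1               1               1               1             
  chi_1          1             exp(2*I*pi/7)   exp(4*I*pi/7)   exp(6*I*pi/7)   exp(-6*I*pi/7)  exp(-4*I*pi/7)  exp(-2*I*pi/7)
  chi_2          1             exp(4*I*pi/7)   exp(-6*I*pi/7)  exp(-2*I*pi/7)  exp(2*I*pi/7)   exp(6*I*pi/7)   exp(-4*I*pi/7)
  chi_3          1             exp(6*I*pi/7)   exp(-2*I*pi/7)  exp(4*I*pi/7)   exp(-4*I*pi/7)  exp(2*I*pi/7)   exp(-6*I*pi/7)
  chi_4          1             exp(-6*I*pi/7)  exp(2*I*pi/7)   exp(-4*I*pi/7)  exp(4*I*pi/7)   exp(-2*I*pi/7)  exp(6*I*pi/7) 
  chi_5          1             exp(-4*I*pi/7)  exp(6*I*pi/7)   exp(2*I*pi/7)   exp(-2*I*pi/7)  exp(-6*I*pi/7)  exp(4*I*pi/7) 
  chi_6          1             exp(-2*I*pi/7)  exp(-4*I*pi/7)  exp(-6*I*pi/7)  exp(6*I*pi/7)   exp(4*I*pi/7)   exp(2*I*pi/7) 

Spot check: chi_1(0) = zeta_7^(1*0) = zeta_7^0 = 1.

Solution. Z/7Z is abelian, so all 7 irreducible complex representations are 1-dimensional. They are given by chi_k(m) = zeta_7^(k*m) for k = 0,...,6. Row orthogonality: sum_m chi_k(m) conj(chi_l(m)) = 7 * [k = l].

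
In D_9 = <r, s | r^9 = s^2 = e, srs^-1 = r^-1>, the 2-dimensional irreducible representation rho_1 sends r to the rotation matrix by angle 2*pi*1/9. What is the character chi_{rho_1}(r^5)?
chi_{rho_1}(r^5) = 2*cos(2*pi*1*5/9) = -2*cos(pi/9)

Explanation: rho_1(r^5) is rotation by angle 2*pi*1*5/9, whose trace is 2*cos(2*pi*1*5/9) = -2*cos(pi/9).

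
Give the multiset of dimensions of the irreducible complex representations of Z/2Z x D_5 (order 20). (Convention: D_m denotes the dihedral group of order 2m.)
Dimensions: 1, 1, 1, 1, 2, 2, 2, 2

Derivation: There are 8 irreducibles (= number of conjugacy classes). Their dimensions d_i satisfy sum d_i^2 = |G| = 20: 1 + 1 + 1 + 1 + 4 + 4 + 4 + 4 = 20. (For the product with Z/2Z: each of the 2 1-dim characters of Z/2Z tensors with each irrep of D_5, giving 2 copies of each D_5-dimension.)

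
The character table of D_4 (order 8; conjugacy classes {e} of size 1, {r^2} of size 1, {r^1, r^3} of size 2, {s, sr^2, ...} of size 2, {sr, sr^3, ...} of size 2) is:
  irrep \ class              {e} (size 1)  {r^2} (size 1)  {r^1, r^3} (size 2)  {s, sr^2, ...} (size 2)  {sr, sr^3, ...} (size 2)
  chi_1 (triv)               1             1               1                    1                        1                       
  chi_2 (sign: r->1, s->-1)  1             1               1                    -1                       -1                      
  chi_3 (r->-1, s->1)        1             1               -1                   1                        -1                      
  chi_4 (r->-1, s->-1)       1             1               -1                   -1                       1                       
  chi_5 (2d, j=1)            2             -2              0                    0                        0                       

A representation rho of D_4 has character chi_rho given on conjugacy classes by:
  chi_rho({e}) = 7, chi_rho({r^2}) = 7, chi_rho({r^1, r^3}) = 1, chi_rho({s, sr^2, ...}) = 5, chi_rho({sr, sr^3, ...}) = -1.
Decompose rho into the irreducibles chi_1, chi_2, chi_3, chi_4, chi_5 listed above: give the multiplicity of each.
Multiplicities: chi_1: 3, chi_2: 1, chi_3: 3, chi_4: 0, chi_5: 0.

Argument: Use <chi_rho, chi> = (1/|G|) sum_C |C| * chi_rho(C) * conj(chi(C)) with |G| = 8 for each irreducible chi in the table:
  <chi_rho, chi_1> = (1/8)[1*(7)*conj(1) + 1*(7)*conj(1) + 2*(1)*conj(1) + 2*(5)*conj(1) + 2*(-1)*conj(1)]
      = (1/8)[(7) + (7) + (2) + (10) + (-2)] = 24/8 = 3
  <chi_rho, chi_2> = (1/8)[1*(7)*conj(1) + 1*(7)*conj(1) + 2*(1)*conj(1) + 2*(5)*conj(-1) + 2*(-1)*conj(-1)]
      = (1/8)[(7) + (7) + (2) + (-10) + (2)] = 8/8 = 1
  <chi_rho, chi_3> = (1/8)[1*(7)*conj(1) + 1*(7)*conj(1) + 2*(1)*conj(-1) + 2*(5)*conj(1) + 2*(-1)*conj(-1)]
      = (1/8)[(7) + (7) + (-2) + (10) + (2)] = 24/8 = 3
  <chi_rho, chi_4> = (1/8)[1*(7)*conj(1) + 1*(7)*conj(1) + 2*(1)*conj(-1) + 2*(5)*conj(-1) + 2*(-1)*conj(1)]
      = (1/8)[(7) + (7) + (-2) + (-10) + (-2)] = 0/8 = 0
  <chi_rho, chi_5> = (1/8)[1*(7)*conj(2) + 1*(7)*conj(-2) + 2*(1)*conj(0) + 2*(5)*conj(0) + 2*(-1)*conj(0)]
      = (1/8)[(14) + (-14) + (0) + (0) + (0)] = 0/8 = 0
Dimension check: dim(rho) = sum (mult * dim) = 3*1 + 1*1 + 3*1 + 0*1 + 0*2 = 7 = chi_rho(e) = 7.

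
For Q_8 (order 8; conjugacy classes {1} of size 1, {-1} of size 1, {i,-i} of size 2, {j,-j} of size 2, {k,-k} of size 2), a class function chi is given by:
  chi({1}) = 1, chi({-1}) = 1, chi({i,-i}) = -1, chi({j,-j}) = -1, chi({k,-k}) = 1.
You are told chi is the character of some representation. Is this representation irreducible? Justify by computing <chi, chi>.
Irreducible: <chi, chi> = 1.

Justification: <chi, chi> = (1/|G|) sum_C |C| * |chi(C)|^2 = (1/8)[1*|1|^2 + 1*|1|^2 + 2*|-1|^2 + 2*|-1|^2 + 2*|1|^2]
  = (1/8)[(1) + (1) + (2) + (2) + (2)] = 8/8 = 1.
A character is irreducible iff <chi, chi> = 1, so this representation is irreducible.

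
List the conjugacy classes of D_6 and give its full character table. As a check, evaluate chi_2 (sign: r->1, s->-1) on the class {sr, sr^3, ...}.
Conjugacy classes: {e} of size 1, {r^3} of size 1, {r^1, r^5} of size 2, {r^2, r^4} of size 2, {s, sr^2, ...} of size 3, {sr, sr^3, ...} of size 3.
Character table:
  irrep \ class              {e} (size 1)  {r^3} (size 1)  {r^1, r^5} (size 2)  {r^2, r^4} (size 2)  {s, sr^2, ...} (size 3)  {sr, sr^3, ...} (size 3)
  chi_1 (triv)               1             1               1                    1                    1                        1                       
  chi_2 (sign: r->1, s->-1)  1             1               1                    1                    -1                       -1                      
  chi_3 (r->-1, s->1)        1             -1              -1                   1                    1                        -1                      
  chi_4 (r->-1, s->-1)       1             -1              -1                   1                    -1                       1                       
  chi_5 (2d, j=1)            2             -2              1                    -1                   0                        0                       
  chi_6 (2d, j=2)            2             2               -1                   -1                   0                        0                       

Spot check: chi_2 (sign: r->1, s->-1) on {sr, sr^3, ...} = -1.

D_6 has order 2*6 = 12 with 6 conjugacy classes, hence 6 irreducibles. Sum of squared dims 1 + 1 + 1 + 1 + 4 + 4 = 12 = |G|. Linear characters come from the abelianisation; the 2-dimensional irreps have character r^k -> 2*cos(2*pi*j*k/6), reflections -> 0.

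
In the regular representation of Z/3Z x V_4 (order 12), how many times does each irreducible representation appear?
Each irreducible V_i of dimension d_i appears with multiplicity d_i, i.e. rho_reg = (direct sum over all irreducibles V_i) d_i V_i. The irreducible dimensions for Z/3Z x V_4 are 1, 1, 1, 1, 1, 1, 1, 1, 1, 1, 1, 1: 12 irreducibles of dimension 1, each with multiplicity 1. Total dimension 12*1*1 = 12 = |G|.

Working: General theorem: in the regular representation of a finite group G, each irreducible appears with multiplicity equal to its dimension. Check: dim(rho_reg) = sum d_i^2 = 1 + 1 + 1 + 1 + 1 + 1 + 1 + 1 + 1 + 1 + 1 + 1 = 12 = |G|.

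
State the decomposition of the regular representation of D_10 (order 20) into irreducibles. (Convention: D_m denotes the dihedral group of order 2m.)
Each irreducible V_i of dimension d_i appears with multiplicity d_i, i.e. rho_reg = (direct sum over all irreducibles V_i) d_i V_i. The irreducible dimensions for D_10 are 1, 1, 1, 1, 2, 2, 2, 2: 4 irreducibles of dimension 1, each with multiplicity 1; 4 irreducibles of dimension 2, each with multiplicity 2. Total dimension 4*1*1 + 4*2*2 = 20 = |G|.

Details: General theorem: in the regular representation of a finite group G, each irreducible appears with multiplicity equal to its dimension. Check: dim(rho_reg) = sum d_i^2 = 1 + 1 + 1 + 1 + 4 + 4 + 4 + 4 = 20 = |G|.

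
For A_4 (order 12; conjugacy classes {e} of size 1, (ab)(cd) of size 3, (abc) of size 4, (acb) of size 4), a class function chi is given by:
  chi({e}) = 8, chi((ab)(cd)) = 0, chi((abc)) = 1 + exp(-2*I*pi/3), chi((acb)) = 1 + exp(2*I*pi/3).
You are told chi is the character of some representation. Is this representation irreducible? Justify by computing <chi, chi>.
Not irreducible (reducible): <chi, chi> = 6 > 1.

Derivation: <chi, chi> = (1/|G|) sum_C |C| * |chi(C)|^2 = (1/12)[1*|8|^2 + 3*|0|^2 + 4*|1 + exp(-2*I*pi/3)|^2 + 4*|1 + exp(2*I*pi/3)|^2]
  = (1/12)[(64) + (0) + (4) + (4)] = 72/12 = 6.
(Exp terms are combined using exp(i*s)*conj(exp(i*t)) = exp(i*(s-t)), and sums of them are collapsed using the identity that for every m > 1 the m distinct m-th roots of unity sum to 0, e.g. 1 + exp(2*I*pi/3) + exp(-2*I*pi/3) = 0.)
A character is irreducible iff <chi, chi> = 1, so this representation is reducible.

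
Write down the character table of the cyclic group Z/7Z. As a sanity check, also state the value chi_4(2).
Character table of Z/7Z (irreps indexed chi_0,...,chi_6 with chi_k(m) = zeta_7^(k*m), zeta_7 = exp(2*pi*i/7)):
  irrep \ class  {0} (size 1)  {1} (size 1)    {2} (size 1)    {3} (size 1)    {4} (size 1)    {5} (size 1)    {6} (size 1)  
  chi_0          1             1               1               1               1               1               1             
  chi_1          1             exp(2*I*pi/7)   exp(4*I*pi/7)   exp(6*I*pi/7)   exp(-6*I*pi/7)  exp(-4*I*pi/7)  exp(-2*I*pi/7)
  chi_2          1             exp(4*I*pi/7)   exp(-6*I*pi/7)  exp(-2*I*pi/7)  exp(2*I*pi/7)   exp(6*I*pi/7)   exp(-4*I*pi/7)
  chi_3          1             exp(6*I*pi/7)   exp(-2*I*pi/7)  exp(4*I*pi/7)   exp(-4*I*pi/7)  exp(2*I*pi/7)   exp(-6*I*pi/7)
  chi_4          1             exp(-6*I*pi/7)  exp(2*I*pi/7)   exp(-4*I*pi/7)  exp(4*I*pi/7)   exp(-2*I*pi/7)  exp(6*I*pi/7) 
  chi_5          1             exp(-4*I*pi/7)  exp(6*I*pi/7)   exp(2*I*pi/7)   exp(-2*I*pi/7)  exp(-6*I*pi/7)  exp(4*I*pi/7) 
  chi_6          1             exp(-2*I*pi/7)  exp(-4*I*pi/7)  exp(-6*I*pi/7)  exp(6*I*pi/7)   exp(4*I*pi/7)   exp(2*I*pi/7) 

Spot check: chi_4(2) = zeta_7^(4*2) = zeta_7^8 = exp(2*I*pi/7).

Proof sketch: Z/7Z is abelian, so all 7 irreducible complex representations are 1-dimensional. They are given by chi_k(m) = zeta_7^(k*m) for k = 0,...,6. Row orthogonality: sum_m chi_k(m) conj(chi_l(m)) = 7 * [k = l].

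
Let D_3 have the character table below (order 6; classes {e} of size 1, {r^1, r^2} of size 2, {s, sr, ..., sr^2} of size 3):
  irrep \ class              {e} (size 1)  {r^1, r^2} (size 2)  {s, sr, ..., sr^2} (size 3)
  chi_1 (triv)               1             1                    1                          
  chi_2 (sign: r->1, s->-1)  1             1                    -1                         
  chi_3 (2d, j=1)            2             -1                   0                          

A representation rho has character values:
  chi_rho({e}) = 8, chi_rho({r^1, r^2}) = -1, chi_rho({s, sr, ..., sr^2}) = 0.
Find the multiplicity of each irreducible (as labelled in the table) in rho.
Multiplicities: chi_1: 1, chi_2: 1, chi_3: 3.

Explanation: Use <chi_rho, chi> = (1/|G|) sum_C |C| * chi_rho(C) * conj(chi(C)) with |G| = 6 for each irreducible chi in the table:
  <chi_rho, chi_1> = (1/6)[1*(8)*conj(1) + 2*(-1)*conj(1) + 3*(0)*conj(1)]
      = (1/6)[(8) + (-2) + (0)] = 6/6 = 1
  <chi_rho, chi_2> = (1/6)[1*(8)*conj(1) + 2*(-1)*conj(1) + 3*(0)*conj(-1)]
      = (1/6)[(8) + (-2) + (0)] = 6/6 = 1
  <chi_rho, chi_3> = (1/6)[1*(8)*conj(2) + 2*(-1)*conj(-1) + 3*(0)*conj(0)]
      = (1/6)[(16) + (2) + (0)] = 18/6 = 3
Dimension check: dim(rho) = sum (mult * dim) = 1*1 + 1*1 + 3*2 = 8 = chi_rho(e) = 8.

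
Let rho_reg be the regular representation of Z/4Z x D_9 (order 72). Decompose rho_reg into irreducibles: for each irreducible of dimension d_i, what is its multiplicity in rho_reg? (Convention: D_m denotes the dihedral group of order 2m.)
Each irreducible V_i of dimension d_i appears with multiplicity d_i, i.e. rho_reg = (direct sum over all irreducibles V_i) d_i V_i. The irreducible dimensions for Z/4Z x D_9 are 1, 1, 1, 1, 1, 1, 1, 1, 2, 2, 2, 2, 2, 2, 2, 2, 2, 2, 2, 2, 2, 2, 2, 2: 8 irreducibles of dimension 1, each with multiplicity 1; 16 irreducibles of dimension 2, each with multiplicity 2. Total dimension 8*1*1 + 16*2*2 = 72 = |G|.

Details: General theorem: in the regular representation of a finite group G, each irreducible appears with multiplicity equal to its dimension. Check: dim(rho_reg) = sum d_i^2 = 1 + 1 + 1 + 1 + 1 + 1 + 1 + 1 + 4 + 4 + 4 + 4 + 4 + 4 + 4 + 4 + 4 + 4 + 4 + 4 + 4 + 4 + 4 + 4 = 72 = |G|.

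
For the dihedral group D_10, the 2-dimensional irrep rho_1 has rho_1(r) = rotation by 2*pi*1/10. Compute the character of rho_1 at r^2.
chi_{rho_1}(r^2) = 2*cos(2*pi*1*2/10) = -1/2 + sqrt(5)/2

Argument: rho_1(r^2) is rotation by angle 2*pi*1*2/10, whose trace is 2*cos(2*pi*1*2/10) = -1/2 + sqrt(5)/2.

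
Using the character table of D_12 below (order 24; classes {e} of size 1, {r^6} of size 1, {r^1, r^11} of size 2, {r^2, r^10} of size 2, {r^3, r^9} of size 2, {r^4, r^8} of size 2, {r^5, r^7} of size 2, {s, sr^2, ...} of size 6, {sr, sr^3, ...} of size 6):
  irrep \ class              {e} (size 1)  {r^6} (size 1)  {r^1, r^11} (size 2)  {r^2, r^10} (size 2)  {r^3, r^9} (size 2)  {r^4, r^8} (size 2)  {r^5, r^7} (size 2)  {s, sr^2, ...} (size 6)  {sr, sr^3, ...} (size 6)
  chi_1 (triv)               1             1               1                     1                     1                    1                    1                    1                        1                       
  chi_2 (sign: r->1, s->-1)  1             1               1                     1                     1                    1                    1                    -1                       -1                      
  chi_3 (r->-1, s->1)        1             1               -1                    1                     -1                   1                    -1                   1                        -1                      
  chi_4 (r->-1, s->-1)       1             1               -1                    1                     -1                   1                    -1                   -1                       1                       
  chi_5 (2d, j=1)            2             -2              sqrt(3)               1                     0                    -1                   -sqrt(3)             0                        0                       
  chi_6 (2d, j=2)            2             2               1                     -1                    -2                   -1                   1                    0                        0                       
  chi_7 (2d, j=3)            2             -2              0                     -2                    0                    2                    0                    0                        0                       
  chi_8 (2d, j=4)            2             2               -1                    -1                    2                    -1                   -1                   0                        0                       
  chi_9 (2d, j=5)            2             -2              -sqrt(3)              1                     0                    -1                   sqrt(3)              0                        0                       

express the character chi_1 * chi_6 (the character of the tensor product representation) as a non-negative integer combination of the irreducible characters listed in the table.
chi_1 tensor chi_6 = chi_6 (all other irreducibles have multiplicity 0).

Why: The character of a tensor product is the pointwise product (chi_1 * chi_6)(C) = chi_1(C) * chi_6(C):
  {e}: (1)*(2), {r^6}: (1)*(2), {r^1, r^11}: (1)*(1), {r^2, r^10}: (1)*(-1), {r^3, r^9}: (1)*(-2), {r^4, r^8}: (1)*(-1), {r^5, r^7}: (1)*(1), {s, sr^2, ...}: (1)*(0), {sr, sr^3, ...}: (1)*(0)
so (chi_1 * chi_6) takes values
  {e} -> 2, {r^6} -> 2, {r^1, r^11} -> 1, {r^2, r^10} -> -1, {r^3, r^9} -> -2, {r^4, r^8} -> -1, {r^5, r^7} -> 1, {s, sr^2, ...} -> 0, {sr, sr^3, ...} -> 0.
Now take the inner product of this character with each irreducible chi from the table, <chi_1*chi_6, chi> = (1/24) sum_C |C| (chi_1*chi_6)(C) conj(chi(C)):
  <chi_1*chi_6, chi_1> = (1/24)[1*(2)*conj(1) + 1*(2)*conj(1) + 2*(1)*conj(1) + 2*(-1)*conj(1) + 2*(-2)*conj(1) + 2*(-1)*conj(1) + 2*(1)*conj(1) + 6*(0)*conj(1) + 6*(0)*conj(1)]
      = (1/24)[(2) + (2) + (2) + (-2) + (-4) + (-2) + (2) + (0) + (0)] = 0/24 = 0
  <chi_1*chi_6, chi_2> = (1/24)[1*(2)*conj(1) + 1*(2)*conj(1) + 2*(1)*conj(1) + 2*(-1)*conj(1) + 2*(-2)*conj(1) + 2*(-1)*conj(1) + 2*(1)*conj(1) + 6*(0)*conj(-1) + 6*(0)*conj(-1)]
      = (1/24)[(2) + (2) + (2) + (-2) + (-4) + (-2) + (2) + (0) + (0)] = 0/24 = 0
  <chi_1*chi_6, chi_3> = (1/24)[1*(2)*conj(1) + 1*(2)*conj(1) + 2*(1)*conj(-1) + 2*(-1)*conj(1) + 2*(-2)*conj(-1) + 2*(-1)*conj(1) + 2*(1)*conj(-1) + 6*(0)*conj(1) + 6*(0)*conj(-1)]
      = (1/24)[(2) + (2) + (-2) + (-2) + (4) + (-2) + (-2) + (0) + (0)] = 0/24 = 0
  <chi_1*chi_6, chi_4> = (1/24)[1*(2)*conj(1) + 1*(2)*conj(1) + 2*(1)*conj(-1) + 2*(-1)*conj(1) + 2*(-2)*conj(-1) + 2*(-1)*conj(1) + 2*(1)*conj(-1) + 6*(0)*conj(-1) + 6*(0)*conj(1)]
      = (1/24)[(2) + (2) + (-2) + (-2) + (4) + (-2) + (-2) + (0) + (0)] = 0/24 = 0
  <chi_1*chi_6, chi_5> = (1/24)[1*(2)*conj(2) + 1*(2)*conj(-2) + 2*(1)*conj(sqrt(3)) + 2*(-1)*conj(1) + 2*(-2)*conj(0) + 2*(-1)*conj(-1) + 2*(1)*conj(-sqrt(3)) + 6*(0)*conj(0) + 6*(0)*conj(0)]
      = (1/24)[(4) + (-4) + (2*sqrt(3)) + (-2) + (0) + (2) + (-2*sqrt(3)) + (0) + (0)] = 0/24 = 0
  <chi_1*chi_6, chi_6> = (1/24)[1*(2)*conj(2) + 1*(2)*conj(2) + 2*(1)*conj(1) + 2*(-1)*conj(-1) + 2*(-2)*conj(-2) + 2*(-1)*conj(-1) + 2*(1)*conj(1) + 6*(0)*conj(0) + 6*(0)*conj(0)]
      = (1/24)[(4) + (4) + (2) + (2) + (8) + (2) + (2) + (0) + (0)] = 24/24 = 1
  <chi_1*chi_6, chi_7> = (1/24)[1*(2)*conj(2) + 1*(2)*conj(-2) + 2*(1)*conj(0) + 2*(-1)*conj(-2) + 2*(-2)*conj(0) + 2*(-1)*conj(2) + 2*(1)*conj(0) + 6*(0)*conj(0) + 6*(0)*conj(0)]
      = (1/24)[(4) + (-4) + (0) + (4) + (0) + (-4) + (0) + (0) + (0)] = 0/24 = 0
  <chi_1*chi_6, chi_8> = (1/24)[1*(2)*conj(2) + 1*(2)*conj(2) + 2*(1)*conj(-1) + 2*(-1)*conj(-1) + 2*(-2)*conj(2) + 2*(-1)*conj(-1) + 2*(1)*conj(-1) + 6*(0)*conj(0) + 6*(0)*conj(0)]
      = (1/24)[(4) + (4) + (-2) + (2) + (-8) + (2) + (-2) + (0) + (0)] = 0/24 = 0
  <chi_1*chi_6, chi_9> = (1/24)[1*(2)*conj(2) + 1*(2)*conj(-2) + 2*(1)*conj(-sqrt(3)) + 2*(-1)*conj(1) + 2*(-2)*conj(0) + 2*(-1)*conj(-1) + 2*(1)*conj(sqrt(3)) + 6*(0)*conj(0) + 6*(0)*conj(0)]
      = (1/24)[(4) + (-4) + (-2*sqrt(3)) + (-2) + (0) + (2) + (2*sqrt(3)) + (0) + (0)] = 0/24 = 0
Hence the multiplicities are chi_6: 1. Dimension check: dim(chi_1)*dim(chi_6) = 1*2 = 2 and sum (mult * dim) = 1*2 = 2.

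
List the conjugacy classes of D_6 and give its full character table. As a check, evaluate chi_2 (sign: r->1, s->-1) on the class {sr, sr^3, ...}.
Conjugacy classes: {e} of size 1, {r^3} of size 1, {r^1, r^5} of size 2, {r^2, r^4} of size 2, {s, sr^2, ...} of size 3, {sr, sr^3, ...} of size 3.
Character table:
  irrep \ class              {e} (size 1)  {r^3} (size 1)  {r^1, r^5} (size 2)  {r^2, r^4} (size 2)  {s, sr^2, ...} (size 3)  {sr, sr^3, ...} (size 3)
  chi_1 (triv)               1             1               1                    1                    1                        1                       
  chi_2 (sign: r->1, s->-1)  1             1               1                    1                    -1                       -1                      
  chi_3 (r->-1, s->1)        1             -1              -1                   1                    1                        -1                      
  chi_4 (r->-1, s->-1)       1             -1              -1                   1                    -1                       1                       
  chi_5 (2d, j=1)            2             -2              1                    -1                   0                        0                       
  chi_6 (2d, j=2)            2             2               -1                   -1                   0                        0                       

Spot check: chi_2 (sign: r->1, s->-1) on {sr, sr^3, ...} = -1.

Proof sketch: D_6 has order 2*6 = 12 with 6 conjugacy classes, hence 6 irreducibles. Sum of squared dims 1 + 1 + 1 + 1 + 4 + 4 = 12 = |G|. Linear characters come from the abelianisation; the 2-dimensional irreps have character r^k -> 2*cos(2*pi*j*k/6), reflections -> 0.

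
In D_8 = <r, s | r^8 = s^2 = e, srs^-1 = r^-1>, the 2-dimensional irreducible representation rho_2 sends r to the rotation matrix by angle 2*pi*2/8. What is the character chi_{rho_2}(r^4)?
chi_{rho_2}(r^4) = 2*cos(2*pi*2*4/8) = 2

Justification: rho_2(r^4) is rotation by angle 2*pi*2*4/8, whose trace is 2*cos(2*pi*2*4/8) = 2.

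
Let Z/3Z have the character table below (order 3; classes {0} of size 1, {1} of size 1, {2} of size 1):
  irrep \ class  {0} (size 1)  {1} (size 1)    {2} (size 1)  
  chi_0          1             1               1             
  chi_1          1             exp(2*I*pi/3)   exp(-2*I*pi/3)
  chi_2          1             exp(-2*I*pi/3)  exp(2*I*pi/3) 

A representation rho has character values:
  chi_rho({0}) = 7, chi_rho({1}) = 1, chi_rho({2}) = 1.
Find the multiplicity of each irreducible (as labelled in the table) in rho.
Multiplicities: chi_0: 3, chi_1: 2, chi_2: 2.

Explanation: Use <chi_rho, chi> = (1/|G|) sum_C |C| * chi_rho(C) * conj(chi(C)) with |G| = 3 for each irreducible chi in the table:
  <chi_rho, chi_0> = (1/3)[1*(7)*conj(1) + 1*(1)*conj(1) + 1*(1)*conj(1)]
      = (1/3)[(7) + (1) + (1)] = 9/3 = 3
  <chi_rho, chi_1> = (1/3)[1*(7)*conj(1) + 1*(1)*conj(exp(2*I*pi/3)) + 1*(1)*conj(exp(-2*I*pi/3))]
      = (1/3)[(7) + (2 + 3*exp(-2*I*pi/3) + 2*exp(2*I*pi/3)) + (2 + 2*exp(-2*I*pi/3) + 3*exp(2*I*pi/3))] = 6/3 = 2
  <chi_rho, chi_2> = (1/3)[1*(7)*conj(1) + 1*(1)*conj(exp(-2*I*pi/3)) + 1*(1)*conj(exp(2*I*pi/3))]
      = (1/3)[(7) + (2 + 2*exp(-2*I*pi/3) + 3*exp(2*I*pi/3)) + (2 + 3*exp(-2*I*pi/3) + 2*exp(2*I*pi/3))] = 6/3 = 2
(Exp terms are combined using exp(i*s)*conj(exp(i*t)) = exp(i*(s-t)), and sums of them are collapsed using the identity that for every m > 1 the m distinct m-th roots of unity sum to 0, e.g. 1 + exp(2*I*pi/3) + exp(-2*I*pi/3) = 0.)
Dimension check: dim(rho) = sum (mult * dim) = 3*1 + 2*1 + 2*1 = 7 = chi_rho(e) = 7.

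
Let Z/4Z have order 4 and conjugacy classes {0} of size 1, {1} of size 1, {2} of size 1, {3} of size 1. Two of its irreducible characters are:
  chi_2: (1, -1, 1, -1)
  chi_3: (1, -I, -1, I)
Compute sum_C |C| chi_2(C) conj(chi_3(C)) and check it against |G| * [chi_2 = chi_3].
Sum = 0; so <chi_2, chi_3> = 0 (distinct irreducibles are orthogonal).

Solution. Compute term by term over conjugacy classes (|C| * chi_2(C) * conj(chi_3(C))):
  1*(1)*conj(1) + 1*(-1)*conj(-I) + 1*(1)*conj(-1) + 1*(-1)*conj(I)
  = (1) + (-I) + (-1) + (I)
  = 0.
(Exp terms are combined using exp(i*s)*conj(exp(i*t)) = exp(i*(s-t)), and sums of them are collapsed using the identity that for every m > 1 the m distinct m-th roots of unity sum to 0, e.g. 1 + exp(2*I*pi/3) + exp(-2*I*pi/3) = 0.)
Dividing by |G| = 4 gives 0/4 = 0, matching the row-orthogonality relation <chi_2, chi_3> = [chi_2 = chi_3].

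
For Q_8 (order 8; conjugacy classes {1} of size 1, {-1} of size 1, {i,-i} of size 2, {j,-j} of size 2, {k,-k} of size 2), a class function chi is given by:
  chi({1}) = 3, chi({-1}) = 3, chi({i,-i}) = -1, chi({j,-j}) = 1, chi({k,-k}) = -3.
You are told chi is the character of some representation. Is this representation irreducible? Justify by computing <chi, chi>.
Not irreducible (reducible): <chi, chi> = 5 > 1.

Solution. <chi, chi> = (1/|G|) sum_C |C| * |chi(C)|^2 = (1/8)[1*|3|^2 + 1*|3|^2 + 2*|-1|^2 + 2*|1|^2 + 2*|-3|^2]
  = (1/8)[(9) + (9) + (2) + (2) + (18)] = 40/8 = 5.
A character is irreducible iff <chi, chi> = 1, so this representation is reducible.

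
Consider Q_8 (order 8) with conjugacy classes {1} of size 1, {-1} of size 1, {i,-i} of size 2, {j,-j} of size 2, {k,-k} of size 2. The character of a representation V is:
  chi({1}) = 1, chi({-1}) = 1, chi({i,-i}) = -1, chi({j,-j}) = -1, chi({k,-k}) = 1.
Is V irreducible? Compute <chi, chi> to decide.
Irreducible: <chi, chi> = 1.

Proof sketch: <chi, chi> = (1/|G|) sum_C |C| * |chi(C)|^2 = (1/8)[1*|1|^2 + 1*|1|^2 + 2*|-1|^2 + 2*|-1|^2 + 2*|1|^2]
  = (1/8)[(1) + (1) + (2) + (2) + (2)] = 8/8 = 1.
A character is irreducible iff <chi, chi> = 1, so this representation is irreducible.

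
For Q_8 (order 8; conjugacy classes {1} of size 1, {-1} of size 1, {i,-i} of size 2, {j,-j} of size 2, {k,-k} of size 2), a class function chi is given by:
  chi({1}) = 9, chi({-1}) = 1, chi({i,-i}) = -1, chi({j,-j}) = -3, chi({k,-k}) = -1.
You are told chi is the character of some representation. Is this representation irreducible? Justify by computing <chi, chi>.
Not irreducible (reducible): <chi, chi> = 13 > 1.

Derivation: <chi, chi> = (1/|G|) sum_C |C| * |chi(C)|^2 = (1/8)[1*|9|^2 + 1*|1|^2 + 2*|-1|^2 + 2*|-3|^2 + 2*|-1|^2]
  = (1/8)[(81) + (1) + (2) + (18) + (2)] = 104/8 = 13.
A character is irreducible iff <chi, chi> = 1, so this representation is reducible.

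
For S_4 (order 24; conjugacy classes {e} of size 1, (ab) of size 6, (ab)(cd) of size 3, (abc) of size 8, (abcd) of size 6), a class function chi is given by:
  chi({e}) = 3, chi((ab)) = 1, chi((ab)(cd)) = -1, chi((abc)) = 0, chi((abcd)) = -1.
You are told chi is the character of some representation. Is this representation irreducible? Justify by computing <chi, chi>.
Irreducible: <chi, chi> = 1.

Argument: <chi, chi> = (1/|G|) sum_C |C| * |chi(C)|^2 = (1/24)[1*|3|^2 + 6*|1|^2 + 3*|-1|^2 + 8*|0|^2 + 6*|-1|^2]
  = (1/24)[(9) + (6) + (3) + (0) + (6)] = 24/24 = 1.
A character is irreducible iff <chi, chi> = 1, so this representation is irreducible.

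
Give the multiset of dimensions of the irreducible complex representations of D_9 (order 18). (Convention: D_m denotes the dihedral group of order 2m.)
Dimensions: 1, 1, 2, 2, 2, 2

Argument: There are 6 irreducibles (= number of conjugacy classes). Their dimensions d_i satisfy sum d_i^2 = |G| = 18: 1 + 1 + 4 + 4 + 4 + 4 = 18.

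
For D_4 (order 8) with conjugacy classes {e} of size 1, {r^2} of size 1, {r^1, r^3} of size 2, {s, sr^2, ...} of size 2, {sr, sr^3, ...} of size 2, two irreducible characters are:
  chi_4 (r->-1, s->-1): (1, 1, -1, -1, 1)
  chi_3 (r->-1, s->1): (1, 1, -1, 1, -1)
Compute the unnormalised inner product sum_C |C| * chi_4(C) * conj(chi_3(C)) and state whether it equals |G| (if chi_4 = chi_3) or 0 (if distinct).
Sum = 0; so <chi_4, chi_3> = 0 (distinct irreducibles are orthogonal).

Solution. Compute term by term over conjugacy classes (|C| * chi_4(C) * conj(chi_3(C))):
  1*(1)*conj(1) + 1*(1)*conj(1) + 2*(-1)*conj(-1) + 2*(-1)*conj(1) + 2*(1)*conj(-1)
  = (1) + (1) + (2) + (-2) + (-2)
  = 0.
Dividing by |G| = 8 gives 0/8 = 0, matching the row-orthogonality relation <chi_4, chi_3> = [chi_4 = chi_3].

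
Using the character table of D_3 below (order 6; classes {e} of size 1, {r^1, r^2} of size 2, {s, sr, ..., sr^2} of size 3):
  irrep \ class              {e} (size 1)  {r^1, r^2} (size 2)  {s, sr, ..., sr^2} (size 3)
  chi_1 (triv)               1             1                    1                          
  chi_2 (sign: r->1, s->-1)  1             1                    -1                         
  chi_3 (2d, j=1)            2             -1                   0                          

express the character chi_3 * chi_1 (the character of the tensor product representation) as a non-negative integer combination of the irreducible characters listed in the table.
chi_3 tensor chi_1 = chi_3 (all other irreducibles have multiplicity 0).

Explanation: The character of a tensor product is the pointwise product (chi_3 * chi_1)(C) = chi_3(C) * chi_1(C):
  {e}: (2)*(1), {r^1, r^2}: (-1)*(1), {s, sr, ..., sr^2}: (0)*(1)
so (chi_3 * chi_1) takes values
  {e} -> 2, {r^1, r^2} -> -1, {s, sr, ..., sr^2} -> 0.
Now take the inner product of this character with each irreducible chi from the table, <chi_3*chi_1, chi> = (1/6) sum_C |C| (chi_3*chi_1)(C) conj(chi(C)):
  <chi_3*chi_1, chi_1> = (1/6)[1*(2)*conj(1) + 2*(-1)*conj(1) + 3*(0)*conj(1)]
      = (1/6)[(2) + (-2) + (0)] = 0/6 = 0
  <chi_3*chi_1, chi_2> = (1/6)[1*(2)*conj(1) + 2*(-1)*conj(1) + 3*(0)*conj(-1)]
      = (1/6)[(2) + (-2) + (0)] = 0/6 = 0
  <chi_3*chi_1, chi_3> = (1/6)[1*(2)*conj(2) + 2*(-1)*conj(-1) + 3*(0)*conj(0)]
      = (1/6)[(4) + (2) + (0)] = 6/6 = 1
Hence the multiplicities are chi_3: 1. Dimension check: dim(chi_3)*dim(chi_1) = 2*1 = 2 and sum (mult * dim) = 1*2 = 2.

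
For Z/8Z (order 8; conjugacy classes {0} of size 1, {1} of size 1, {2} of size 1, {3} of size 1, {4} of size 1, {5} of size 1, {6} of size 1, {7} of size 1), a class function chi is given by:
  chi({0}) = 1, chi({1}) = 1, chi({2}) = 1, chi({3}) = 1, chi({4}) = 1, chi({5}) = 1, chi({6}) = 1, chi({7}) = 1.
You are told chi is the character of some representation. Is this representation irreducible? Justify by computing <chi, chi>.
Irreducible: <chi, chi> = 1.

Details: <chi, chi> = (1/|G|) sum_C |C| * |chi(C)|^2 = (1/8)[1*|1|^2 + 1*|1|^2 + 1*|1|^2 + 1*|1|^2 + 1*|1|^2 + 1*|1|^2 + 1*|1|^2 + 1*|1|^2]
  = (1/8)[(1) + (1) + (1) + (1) + (1) + (1) + (1) + (1)] = 8/8 = 1.
(Exp terms are combined using exp(i*s)*conj(exp(i*t)) = exp(i*(s-t)), and sums of them are collapsed using the identity that for every m > 1 the m distinct m-th roots of unity sum to 0, e.g. 1 + exp(2*I*pi/3) + exp(-2*I*pi/3) = 0.)
A character is irreducible iff <chi, chi> = 1, so this representation is irreducible.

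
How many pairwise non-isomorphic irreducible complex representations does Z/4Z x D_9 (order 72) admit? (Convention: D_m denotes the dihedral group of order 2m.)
24

Argument: The number of irreducible complex representations of a finite group equals its number of conjugacy classes. For a direct product, #classes(G x H) = #classes(G) * #classes(H). Z/4Z has 4 classes (abelian), D_9 has 6 classes, so 4 * 6 = 24, so Z/4Z x D_9 (order 72) has exactly 24 irreducible complex representations.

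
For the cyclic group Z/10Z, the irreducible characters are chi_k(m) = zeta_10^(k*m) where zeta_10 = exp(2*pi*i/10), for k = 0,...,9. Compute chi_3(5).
chi_3(5) = zeta_10^15 = -1

Working: chi_3(5) = zeta_10^(3*5) = zeta_10^15. Since zeta_10^10 = 1, this equals zeta_10^5 = exp(2*pi*i*5/10) = -1.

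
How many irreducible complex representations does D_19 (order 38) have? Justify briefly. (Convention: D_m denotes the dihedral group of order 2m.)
11

Solution. The number of irreducible complex representations of a finite group equals its number of conjugacy classes. D_19 has 11 conjugacy classes ((n+3)/2 for n odd), so D_19 (order 38) has exactly 11 irreducible complex representations.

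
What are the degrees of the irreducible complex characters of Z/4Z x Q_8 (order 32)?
Dimensions: 1, 1, 1, 1, 1, 1, 1, 1, 1, 1, 1, 1, 1, 1, 1, 1, 2, 2, 2, 2

Explanation: There are 20 irreducibles (= number of conjugacy classes). Their dimensions d_i satisfy sum d_i^2 = |G| = 32: 1 + 1 + 1 + 1 + 1 + 1 + 1 + 1 + 1 + 1 + 1 + 1 + 1 + 1 + 1 + 1 + 4 + 4 + 4 + 4 = 32. (For the product with Z/4Z: each of the 4 1-dim characters of Z/4Z tensors with each irrep of Q_8, giving 4 copies of each Q_8-dimension.)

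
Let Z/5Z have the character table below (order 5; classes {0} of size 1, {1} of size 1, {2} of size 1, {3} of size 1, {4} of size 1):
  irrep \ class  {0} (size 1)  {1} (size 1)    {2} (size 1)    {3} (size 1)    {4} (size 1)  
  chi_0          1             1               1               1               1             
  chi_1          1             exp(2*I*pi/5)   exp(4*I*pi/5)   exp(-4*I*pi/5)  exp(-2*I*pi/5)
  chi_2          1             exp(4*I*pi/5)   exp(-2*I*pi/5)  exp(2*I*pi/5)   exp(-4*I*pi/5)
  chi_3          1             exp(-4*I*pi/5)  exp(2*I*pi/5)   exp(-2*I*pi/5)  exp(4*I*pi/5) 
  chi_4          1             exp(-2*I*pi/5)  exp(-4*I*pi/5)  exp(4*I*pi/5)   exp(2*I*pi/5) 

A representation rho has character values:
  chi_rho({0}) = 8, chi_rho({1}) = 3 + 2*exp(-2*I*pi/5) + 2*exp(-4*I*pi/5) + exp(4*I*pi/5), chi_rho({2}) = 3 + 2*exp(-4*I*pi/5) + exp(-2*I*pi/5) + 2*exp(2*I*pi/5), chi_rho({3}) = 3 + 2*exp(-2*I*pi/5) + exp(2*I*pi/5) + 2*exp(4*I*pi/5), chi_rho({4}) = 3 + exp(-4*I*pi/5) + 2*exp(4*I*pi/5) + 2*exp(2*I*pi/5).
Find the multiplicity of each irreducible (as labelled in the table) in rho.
Multiplicities: chi_0: 3, chi_1: 0, chi_2: 1, chi_3: 2, chi_4: 2.

Proof sketch: Use <chi_rho, chi> = (1/|G|) sum_C |C| * chi_rho(C) * conj(chi(C)) with |G| = 5 for each irreducible chi in the table:
  <chi_rho, chi_0> = (1/5)[1*(8)*conj(1) + 1*(3 + 2*exp(-2*I*pi/5) + 2*exp(-4*I*pi/5) + exp(4*I*pi/5))*conj(1) + 1*(3 + 2*exp(-4*I*pi/5) + exp(-2*I*pi/5) + 2*exp(2*I*pi/5))*conj(1) + 1*(3 + 2*exp(-2*I*pi/5) + exp(2*I*pi/5) + 2*exp(4*I*pi/5))*conj(1) + 1*(3 + exp(-4*I*pi/5) + 2*exp(4*I*pi/5) + 2*exp(2*I*pi/5))*conj(1)]
      = (1/5)[(8) + (3 + 2*exp(-2*I*pi/5) + 2*exp(-4*I*pi/5) + exp(4*I*pi/5)) + (3 + 2*exp(-4*I*pi/5) + exp(-2*I*pi/5) + 2*exp(2*I*pi/5)) + (3 + 2*exp(-2*I*pi/5) + exp(2*I*pi/5) + 2*exp(4*I*pi/5)) + (3 + exp(-4*I*pi/5) + 2*exp(4*I*pi/5) + 2*exp(2*I*pi/5))] = 15/5 = 3
  <chi_rho, chi_1> = (1/5)[1*(8)*conj(1) + 1*(3 + 2*exp(-2*I*pi/5) + 2*exp(-4*I*pi/5) + exp(4*I*pi/5))*conj(exp(2*I*pi/5)) + 1*(3 + 2*exp(-4*I*pi/5) + exp(-2*I*pi/5) + 2*exp(2*I*pi/5))*conj(exp(4*I*pi/5)) + 1*(3 + 2*exp(-2*I*pi/5) + exp(2*I*pi/5) + 2*exp(4*I*pi/5))*conj(exp(-4*I*pi/5)) + 1*(3 + exp(-4*I*pi/5) + 2*exp(4*I*pi/5) + 2*exp(2*I*pi/5))*conj(exp(-2*I*pi/5))]
      = (1/5)[(8) + (3*exp(-2*I*pi/5) + 2*exp(-4*I*pi/5) + exp(2*I*pi/5) + 2*exp(4*I*pi/5)) + (2*exp(-2*I*pi/5) + 3*exp(-4*I*pi/5) + exp(4*I*pi/5) + 2*exp(2*I*pi/5)) + (2*exp(-2*I*pi/5) + exp(-4*I*pi/5) + 3*exp(4*I*pi/5) + 2*exp(2*I*pi/5)) + (2*exp(-4*I*pi/5) + exp(-2*I*pi/5) + 2*exp(4*I*pi/5) + 3*exp(2*I*pi/5))] = 0/5 = 0
  <chi_rho, chi_2> = (1/5)[1*(8)*conj(1) + 1*(3 + 2*exp(-2*I*pi/5) + 2*exp(-4*I*pi/5) + exp(4*I*pi/5))*conj(exp(4*I*pi/5)) + 1*(3 + 2*exp(-4*I*pi/5) + exp(-2*I*pi/5) + 2*exp(2*I*pi/5))*conj(exp(-2*I*pi/5)) + 1*(3 + 2*exp(-2*I*pi/5) + exp(2*I*pi/5) + 2*exp(4*I*pi/5))*conj(exp(2*I*pi/5)) + 1*(3 + exp(-4*I*pi/5) + 2*exp(4*I*pi/5) + 2*exp(2*I*pi/5))*conj(exp(-4*I*pi/5))]
      = (1/5)[(8) + (1 + 3*exp(-4*I*pi/5) + 2*exp(4*I*pi/5) + 2*exp(2*I*pi/5)) + (1 + 2*exp(-2*I*pi/5) + 2*exp(4*I*pi/5) + 3*exp(2*I*pi/5)) + (1 + 3*exp(-2*I*pi/5) + 2*exp(-4*I*pi/5) + 2*exp(2*I*pi/5)) + (1 + 2*exp(-2*I*pi/5) + 2*exp(-4*I*pi/5) + 3*exp(4*I*pi/5))] = 5/5 = 1
  <chi_rho, chi_3> = (1/5)[1*(8)*conj(1) + 1*(3 + 2*exp(-2*I*pi/5) + 2*exp(-4*I*pi/5) + exp(4*I*pi/5))*conj(exp(-4*I*pi/5)) + 1*(3 + 2*exp(-4*I*pi/5) + exp(-2*I*pi/5) + 2*exp(2*I*pi/5))*conj(exp(2*I*pi/5)) + 1*(3 + 2*exp(-2*I*pi/5) + exp(2*I*pi/5) + 2*exp(4*I*pi/5))*conj(exp(-2*I*pi/5)) + 1*(3 + exp(-4*I*pi/5) + 2*exp(4*I*pi/5) + 2*exp(2*I*pi/5))*conj(exp(4*I*pi/5))]
      = (1/5)[(8) + (2 + exp(-2*I*pi/5) + 3*exp(4*I*pi/5) + 2*exp(2*I*pi/5)) + (2 + 3*exp(-2*I*pi/5) + exp(-4*I*pi/5) + 2*exp(4*I*pi/5)) + (2 + 2*exp(-4*I*pi/5) + exp(4*I*pi/5) + 3*exp(2*I*pi/5)) + (2 + 2*exp(-2*I*pi/5) + 3*exp(-4*I*pi/5) + exp(2*I*pi/5))] = 10/5 = 2
  <chi_rho, chi_4> = (1/5)[1*(8)*conj(1) + 1*(3 + 2*exp(-2*I*pi/5) + 2*exp(-4*I*pi/5) + exp(4*I*pi/5))*conj(exp(-2*I*pi/5)) + 1*(3 + 2*exp(-4*I*pi/5) + exp(-2*I*pi/5) + 2*exp(2*I*pi/5))*conj(exp(-4*I*pi/5)) + 1*(3 + 2*exp(-2*I*pi/5) + exp(2*I*pi/5) + 2*exp(4*I*pi/5))*conj(exp(4*I*pi/5)) + 1*(3 + exp(-4*I*pi/5) + 2*exp(4*I*pi/5) + 2*exp(2*I*pi/5))*conj(exp(2*I*pi/5))]
      = (1/5)[(8) + (2 + 2*exp(-2*I*pi/5) + exp(-4*I*pi/5) + 3*exp(2*I*pi/5)) + (2 + 2*exp(-4*I*pi/5) + exp(2*I*pi/5) + 3*exp(4*I*pi/5)) + (2 + 3*exp(-4*I*pi/5) + exp(-2*I*pi/5) + 2*exp(4*I*pi/5)) + (2 + 3*exp(-2*I*pi/5) + exp(4*I*pi/5) + 2*exp(2*I*pi/5))] = 10/5 = 2
(Exp terms are combined using exp(i*s)*conj(exp(i*t)) = exp(i*(s-t)), and sums of them are collapsed using the identity that for every m > 1 the m distinct m-th roots of unity sum to 0, e.g. 1 + exp(2*I*pi/3) + exp(-2*I*pi/3) = 0.)
Dimension check: dim(rho) = sum (mult * dim) = 3*1 + 0*1 + 1*1 + 2*1 + 2*1 = 8 = chi_rho(e) = 8.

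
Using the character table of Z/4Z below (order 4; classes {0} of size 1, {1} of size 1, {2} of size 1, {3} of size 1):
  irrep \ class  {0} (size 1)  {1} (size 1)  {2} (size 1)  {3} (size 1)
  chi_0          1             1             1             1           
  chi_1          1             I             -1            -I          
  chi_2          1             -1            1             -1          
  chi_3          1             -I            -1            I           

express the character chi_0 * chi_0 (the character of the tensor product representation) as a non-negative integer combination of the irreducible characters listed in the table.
chi_0 tensor chi_0 = chi_0 (all other irreducibles have multiplicity 0).

Justification: The character of a tensor product is the pointwise product (chi_0 * chi_0)(C) = chi_0(C) * chi_0(C):
  {0}: (1)*(1), {1}: (1)*(1), {2}: (1)*(1), {3}: (1)*(1)
so (chi_0 * chi_0) takes values
  {0} -> 1, {1} -> 1, {2} -> 1, {3} -> 1.
Now take the inner product of this character with each irreducible chi from the table, <chi_0*chi_0, chi> = (1/4) sum_C |C| (chi_0*chi_0)(C) conj(chi(C)):
  <chi_0*chi_0, chi_0> = (1/4)[1*(1)*conj(1) + 1*(1)*conj(1) + 1*(1)*conj(1) + 1*(1)*conj(1)]
      = (1/4)[(1) + (1) + (1) + (1)] = 4/4 = 1
  <chi_0*chi_0, chi_1> = (1/4)[1*(1)*conj(1) + 1*(1)*conj(I) + 1*(1)*conj(-1) + 1*(1)*conj(-I)]
      = (1/4)[(1) + (-I) + (-1) + (I)] = 0/4 = 0
  <chi_0*chi_0, chi_2> = (1/4)[1*(1)*conj(1) + 1*(1)*conj(-1) + 1*(1)*conj(1) + 1*(1)*conj(-1)]
      = (1/4)[(1) + (-1) + (1) + (-1)] = 0/4 = 0
  <chi_0*chi_0, chi_3> = (1/4)[1*(1)*conj(1) + 1*(1)*conj(-I) + 1*(1)*conj(-1) + 1*(1)*conj(I)]
      = (1/4)[(1) + (I) + (-1) + (-I)] = 0/4 = 0
(Exp terms are combined using exp(i*s)*conj(exp(i*t)) = exp(i*(s-t)), and sums of them are collapsed using the identity that for every m > 1 the m distinct m-th roots of unity sum to 0, e.g. 1 + exp(2*I*pi/3) + exp(-2*I*pi/3) = 0.)
Hence the multiplicities are chi_0: 1. Dimension check: dim(chi_0)*dim(chi_0) = 1*1 = 1 and sum (mult * dim) = 1*1 = 1.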